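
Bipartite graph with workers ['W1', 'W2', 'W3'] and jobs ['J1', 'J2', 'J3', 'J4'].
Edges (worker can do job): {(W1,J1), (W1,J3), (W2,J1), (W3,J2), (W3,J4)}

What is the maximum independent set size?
Maximum independent set = 4

By König's theorem:
- Min vertex cover = Max matching = 3
- Max independent set = Total vertices - Min vertex cover
- Max independent set = 7 - 3 = 4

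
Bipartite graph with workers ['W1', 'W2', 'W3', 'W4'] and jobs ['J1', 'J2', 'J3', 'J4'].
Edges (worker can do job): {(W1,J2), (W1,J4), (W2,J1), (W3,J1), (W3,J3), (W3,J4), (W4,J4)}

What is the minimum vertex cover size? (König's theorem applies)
Minimum vertex cover size = 4

By König's theorem: in bipartite graphs,
min vertex cover = max matching = 4

Maximum matching has size 4, so minimum vertex cover also has size 4.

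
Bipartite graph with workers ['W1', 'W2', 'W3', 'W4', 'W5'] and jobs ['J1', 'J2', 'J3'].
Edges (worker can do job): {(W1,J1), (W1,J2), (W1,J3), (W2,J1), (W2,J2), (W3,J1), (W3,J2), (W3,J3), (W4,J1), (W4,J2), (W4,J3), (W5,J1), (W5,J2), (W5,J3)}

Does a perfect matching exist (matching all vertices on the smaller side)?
Yes, perfect matching exists (size 3)

Perfect matching: {(W3,J3), (W4,J2), (W5,J1)}
All 3 vertices on the smaller side are matched.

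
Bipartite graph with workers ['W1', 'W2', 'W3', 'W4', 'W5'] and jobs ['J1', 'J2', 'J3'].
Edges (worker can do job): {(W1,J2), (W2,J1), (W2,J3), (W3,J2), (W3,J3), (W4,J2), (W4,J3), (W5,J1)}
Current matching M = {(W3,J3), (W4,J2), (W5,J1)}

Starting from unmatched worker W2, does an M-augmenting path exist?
No augmenting path from W2

Alternating search from W2 reaches jobs: {J1, J2, J3}.
Every reachable job is already matched in M, and following those matched edges back to workers exposes no further unvisited jobs.
No M-augmenting path from W2 exists.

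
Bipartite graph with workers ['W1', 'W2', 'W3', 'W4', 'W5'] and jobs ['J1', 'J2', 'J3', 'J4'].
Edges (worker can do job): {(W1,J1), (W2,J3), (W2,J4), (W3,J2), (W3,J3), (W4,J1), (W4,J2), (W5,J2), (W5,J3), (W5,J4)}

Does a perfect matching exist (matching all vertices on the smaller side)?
Yes, perfect matching exists (size 4)

Perfect matching: {(W2,J4), (W3,J3), (W4,J1), (W5,J2)}
All 4 vertices on the smaller side are matched.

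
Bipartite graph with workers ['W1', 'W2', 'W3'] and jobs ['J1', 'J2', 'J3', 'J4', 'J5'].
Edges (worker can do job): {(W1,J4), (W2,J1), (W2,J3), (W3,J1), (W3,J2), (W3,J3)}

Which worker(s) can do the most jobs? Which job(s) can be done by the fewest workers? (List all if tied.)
Most versatile: W3 (3 jobs); Least covered: J5 (0 workers)

Worker degrees (jobs they can do): W1:1, W2:2, W3:3
Job degrees (workers who can do it): J1:2, J2:1, J3:2, J4:1, J5:0

Maximum worker degree is 3, achieved by: W3
Minimum job degree is 0, achieved by: J5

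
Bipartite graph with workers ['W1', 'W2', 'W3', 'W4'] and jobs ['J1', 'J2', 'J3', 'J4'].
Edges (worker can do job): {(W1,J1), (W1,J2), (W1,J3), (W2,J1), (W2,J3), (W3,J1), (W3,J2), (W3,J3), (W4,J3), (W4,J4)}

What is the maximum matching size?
Maximum matching size = 4

Maximum matching: {(W1,J2), (W2,J3), (W3,J1), (W4,J4)}
Size: 4

This assigns 4 workers to 4 distinct jobs.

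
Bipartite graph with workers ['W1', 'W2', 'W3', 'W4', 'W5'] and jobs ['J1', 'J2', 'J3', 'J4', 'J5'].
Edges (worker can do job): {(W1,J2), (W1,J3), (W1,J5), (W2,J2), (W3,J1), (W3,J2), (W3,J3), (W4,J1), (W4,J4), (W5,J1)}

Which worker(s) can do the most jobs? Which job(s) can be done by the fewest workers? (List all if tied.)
Most versatile: W1, W3 (3 jobs); Least covered: J4, J5 (1 workers)

Worker degrees (jobs they can do): W1:3, W2:1, W3:3, W4:2, W5:1
Job degrees (workers who can do it): J1:3, J2:3, J3:2, J4:1, J5:1

Maximum worker degree is 3, achieved by: W1, W3
Minimum job degree is 1, achieved by: J4, J5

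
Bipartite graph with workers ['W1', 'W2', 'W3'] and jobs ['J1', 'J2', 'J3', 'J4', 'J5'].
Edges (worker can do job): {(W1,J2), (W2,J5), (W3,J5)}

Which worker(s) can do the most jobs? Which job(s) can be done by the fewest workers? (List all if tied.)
Most versatile: W1, W2, W3 (1 jobs); Least covered: J1, J3, J4 (0 workers)

Worker degrees (jobs they can do): W1:1, W2:1, W3:1
Job degrees (workers who can do it): J1:0, J2:1, J3:0, J4:0, J5:2

Maximum worker degree is 1, achieved by: W1, W2, W3
Minimum job degree is 0, achieved by: J1, J3, J4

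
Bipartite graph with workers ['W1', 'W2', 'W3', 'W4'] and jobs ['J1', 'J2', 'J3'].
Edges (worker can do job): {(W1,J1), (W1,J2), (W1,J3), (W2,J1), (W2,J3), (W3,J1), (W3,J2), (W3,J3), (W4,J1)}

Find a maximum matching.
Matching: {(W1,J3), (W3,J2), (W4,J1)}

Maximum matching (size 3):
  W1 → J3
  W3 → J2
  W4 → J1

Each worker is assigned to at most one job, and each job to at most one worker.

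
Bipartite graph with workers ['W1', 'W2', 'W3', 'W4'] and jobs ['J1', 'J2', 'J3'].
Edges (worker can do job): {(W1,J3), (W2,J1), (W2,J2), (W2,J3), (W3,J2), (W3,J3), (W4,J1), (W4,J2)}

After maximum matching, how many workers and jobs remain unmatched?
Unmatched: 1 workers, 0 jobs

Maximum matching size: 3
Workers: 4 total, 3 matched, 1 unmatched
Jobs: 3 total, 3 matched, 0 unmatched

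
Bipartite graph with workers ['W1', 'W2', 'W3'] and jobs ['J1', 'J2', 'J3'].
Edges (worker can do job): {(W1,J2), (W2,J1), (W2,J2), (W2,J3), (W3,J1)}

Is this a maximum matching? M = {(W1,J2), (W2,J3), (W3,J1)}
Yes, size 3 is maximum

Proposed matching has size 3.
Maximum matching size for this graph: 3.

This is a maximum matching.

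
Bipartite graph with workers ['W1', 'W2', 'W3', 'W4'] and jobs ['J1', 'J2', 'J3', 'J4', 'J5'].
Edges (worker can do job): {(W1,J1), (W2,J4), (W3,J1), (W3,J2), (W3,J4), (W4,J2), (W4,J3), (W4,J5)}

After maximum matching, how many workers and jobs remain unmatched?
Unmatched: 0 workers, 1 jobs

Maximum matching size: 4
Workers: 4 total, 4 matched, 0 unmatched
Jobs: 5 total, 4 matched, 1 unmatched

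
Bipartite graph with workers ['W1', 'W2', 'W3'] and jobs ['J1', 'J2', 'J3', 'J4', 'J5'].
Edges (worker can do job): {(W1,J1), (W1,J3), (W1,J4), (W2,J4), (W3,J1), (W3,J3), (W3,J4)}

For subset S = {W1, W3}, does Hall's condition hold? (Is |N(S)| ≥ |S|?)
Yes: |N(S)| = 3, |S| = 2

Subset S = {W1, W3}
Neighbors N(S) = {J1, J3, J4}

|N(S)| = 3, |S| = 2
Hall's condition: |N(S)| ≥ |S| is satisfied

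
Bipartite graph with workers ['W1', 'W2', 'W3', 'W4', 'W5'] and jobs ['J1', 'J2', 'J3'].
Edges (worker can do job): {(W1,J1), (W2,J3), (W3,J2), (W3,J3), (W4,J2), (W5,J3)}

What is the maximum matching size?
Maximum matching size = 3

Maximum matching: {(W1,J1), (W3,J2), (W5,J3)}
Size: 3

This assigns 3 workers to 3 distinct jobs.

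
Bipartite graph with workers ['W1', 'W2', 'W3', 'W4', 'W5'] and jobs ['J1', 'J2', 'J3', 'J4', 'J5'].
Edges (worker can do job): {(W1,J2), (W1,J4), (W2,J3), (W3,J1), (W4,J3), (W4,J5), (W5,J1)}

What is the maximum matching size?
Maximum matching size = 4

Maximum matching: {(W1,J2), (W2,J3), (W3,J1), (W4,J5)}
Size: 4

This assigns 4 workers to 4 distinct jobs.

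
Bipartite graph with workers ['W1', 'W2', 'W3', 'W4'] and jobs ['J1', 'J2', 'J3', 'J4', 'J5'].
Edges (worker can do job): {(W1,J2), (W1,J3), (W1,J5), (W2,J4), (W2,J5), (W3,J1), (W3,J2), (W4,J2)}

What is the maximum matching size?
Maximum matching size = 4

Maximum matching: {(W1,J3), (W2,J5), (W3,J1), (W4,J2)}
Size: 4

This assigns 4 workers to 4 distinct jobs.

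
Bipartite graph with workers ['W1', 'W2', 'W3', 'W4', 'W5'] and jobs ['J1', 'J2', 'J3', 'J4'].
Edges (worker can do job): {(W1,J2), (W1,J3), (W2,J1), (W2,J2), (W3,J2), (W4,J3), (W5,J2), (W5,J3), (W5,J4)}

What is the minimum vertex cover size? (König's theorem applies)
Minimum vertex cover size = 4

By König's theorem: in bipartite graphs,
min vertex cover = max matching = 4

Maximum matching has size 4, so minimum vertex cover also has size 4.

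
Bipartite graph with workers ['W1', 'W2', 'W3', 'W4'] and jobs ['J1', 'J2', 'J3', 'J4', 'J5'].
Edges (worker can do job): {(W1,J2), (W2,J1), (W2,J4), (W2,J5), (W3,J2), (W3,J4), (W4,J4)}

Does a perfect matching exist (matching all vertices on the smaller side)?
No, maximum matching has size 3 < 4

Maximum matching has size 3, need 4 for perfect matching.
Unmatched workers: ['W1']
Unmatched jobs: ['J3', 'J1']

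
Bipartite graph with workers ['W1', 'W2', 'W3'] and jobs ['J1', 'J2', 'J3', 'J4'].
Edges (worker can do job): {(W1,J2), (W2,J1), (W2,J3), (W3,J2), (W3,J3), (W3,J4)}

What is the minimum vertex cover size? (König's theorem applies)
Minimum vertex cover size = 3

By König's theorem: in bipartite graphs,
min vertex cover = max matching = 3

Maximum matching has size 3, so minimum vertex cover also has size 3.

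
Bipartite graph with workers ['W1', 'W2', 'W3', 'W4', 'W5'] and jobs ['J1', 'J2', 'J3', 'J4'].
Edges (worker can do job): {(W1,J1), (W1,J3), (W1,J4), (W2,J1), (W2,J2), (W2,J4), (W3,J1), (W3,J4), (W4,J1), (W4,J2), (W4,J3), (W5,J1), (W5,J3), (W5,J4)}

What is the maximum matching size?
Maximum matching size = 4

Maximum matching: {(W2,J2), (W3,J4), (W4,J1), (W5,J3)}
Size: 4

This assigns 4 workers to 4 distinct jobs.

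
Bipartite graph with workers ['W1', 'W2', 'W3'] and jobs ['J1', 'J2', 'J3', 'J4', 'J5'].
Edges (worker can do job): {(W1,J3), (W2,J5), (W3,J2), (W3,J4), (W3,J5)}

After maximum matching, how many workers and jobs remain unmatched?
Unmatched: 0 workers, 2 jobs

Maximum matching size: 3
Workers: 3 total, 3 matched, 0 unmatched
Jobs: 5 total, 3 matched, 2 unmatched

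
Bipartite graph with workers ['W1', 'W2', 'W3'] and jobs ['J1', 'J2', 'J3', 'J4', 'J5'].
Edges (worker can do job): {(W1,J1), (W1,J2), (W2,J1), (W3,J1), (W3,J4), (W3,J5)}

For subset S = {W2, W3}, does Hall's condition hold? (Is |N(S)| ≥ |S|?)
Yes: |N(S)| = 3, |S| = 2

Subset S = {W2, W3}
Neighbors N(S) = {J1, J4, J5}

|N(S)| = 3, |S| = 2
Hall's condition: |N(S)| ≥ |S| is satisfied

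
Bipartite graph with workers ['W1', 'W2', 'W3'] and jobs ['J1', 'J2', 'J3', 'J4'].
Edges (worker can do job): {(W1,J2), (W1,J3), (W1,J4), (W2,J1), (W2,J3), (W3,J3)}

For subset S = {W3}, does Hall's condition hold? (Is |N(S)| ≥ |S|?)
Yes: |N(S)| = 1, |S| = 1

Subset S = {W3}
Neighbors N(S) = {J3}

|N(S)| = 1, |S| = 1
Hall's condition: |N(S)| ≥ |S| is satisfied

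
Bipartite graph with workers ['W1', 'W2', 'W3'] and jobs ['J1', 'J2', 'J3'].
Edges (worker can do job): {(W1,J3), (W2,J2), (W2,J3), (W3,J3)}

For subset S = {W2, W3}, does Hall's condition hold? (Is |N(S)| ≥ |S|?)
Yes: |N(S)| = 2, |S| = 2

Subset S = {W2, W3}
Neighbors N(S) = {J2, J3}

|N(S)| = 2, |S| = 2
Hall's condition: |N(S)| ≥ |S| is satisfied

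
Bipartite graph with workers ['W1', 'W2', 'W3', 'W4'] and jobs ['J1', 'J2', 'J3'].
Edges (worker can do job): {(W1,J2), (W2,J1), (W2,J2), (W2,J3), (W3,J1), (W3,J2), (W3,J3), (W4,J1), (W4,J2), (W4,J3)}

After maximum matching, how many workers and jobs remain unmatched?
Unmatched: 1 workers, 0 jobs

Maximum matching size: 3
Workers: 4 total, 3 matched, 1 unmatched
Jobs: 3 total, 3 matched, 0 unmatched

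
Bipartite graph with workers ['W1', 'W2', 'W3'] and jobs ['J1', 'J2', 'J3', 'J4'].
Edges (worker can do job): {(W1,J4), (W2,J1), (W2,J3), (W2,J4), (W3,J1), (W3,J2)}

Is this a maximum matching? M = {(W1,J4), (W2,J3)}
No, size 2 is not maximum

Proposed matching has size 2.
Maximum matching size for this graph: 3.

This is NOT maximum - can be improved to size 3.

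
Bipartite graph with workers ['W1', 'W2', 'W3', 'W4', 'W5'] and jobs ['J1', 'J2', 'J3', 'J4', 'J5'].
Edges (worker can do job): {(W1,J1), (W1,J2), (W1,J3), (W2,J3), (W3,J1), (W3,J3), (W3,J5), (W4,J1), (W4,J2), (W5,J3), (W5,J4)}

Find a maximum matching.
Matching: {(W1,J1), (W2,J3), (W3,J5), (W4,J2), (W5,J4)}

Maximum matching (size 5):
  W1 → J1
  W2 → J3
  W3 → J5
  W4 → J2
  W5 → J4

Each worker is assigned to at most one job, and each job to at most one worker.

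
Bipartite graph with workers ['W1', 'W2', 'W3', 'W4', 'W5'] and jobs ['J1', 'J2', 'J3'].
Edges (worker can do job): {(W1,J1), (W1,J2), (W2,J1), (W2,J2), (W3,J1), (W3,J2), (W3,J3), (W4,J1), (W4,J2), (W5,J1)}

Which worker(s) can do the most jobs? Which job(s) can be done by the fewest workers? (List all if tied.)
Most versatile: W3 (3 jobs); Least covered: J3 (1 workers)

Worker degrees (jobs they can do): W1:2, W2:2, W3:3, W4:2, W5:1
Job degrees (workers who can do it): J1:5, J2:4, J3:1

Maximum worker degree is 3, achieved by: W3
Minimum job degree is 1, achieved by: J3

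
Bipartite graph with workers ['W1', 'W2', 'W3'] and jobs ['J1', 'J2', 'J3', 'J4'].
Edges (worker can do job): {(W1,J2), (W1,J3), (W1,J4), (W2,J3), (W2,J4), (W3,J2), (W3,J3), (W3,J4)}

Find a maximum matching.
Matching: {(W1,J2), (W2,J4), (W3,J3)}

Maximum matching (size 3):
  W1 → J2
  W2 → J4
  W3 → J3

Each worker is assigned to at most one job, and each job to at most one worker.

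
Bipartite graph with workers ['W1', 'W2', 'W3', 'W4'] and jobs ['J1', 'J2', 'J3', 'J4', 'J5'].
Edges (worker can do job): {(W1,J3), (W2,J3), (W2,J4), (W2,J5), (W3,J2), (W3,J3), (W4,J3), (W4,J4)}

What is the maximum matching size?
Maximum matching size = 4

Maximum matching: {(W1,J3), (W2,J5), (W3,J2), (W4,J4)}
Size: 4

This assigns 4 workers to 4 distinct jobs.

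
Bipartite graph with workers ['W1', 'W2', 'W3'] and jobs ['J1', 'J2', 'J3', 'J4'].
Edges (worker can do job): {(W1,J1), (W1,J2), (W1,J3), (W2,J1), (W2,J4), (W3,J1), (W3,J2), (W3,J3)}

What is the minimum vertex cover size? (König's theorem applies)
Minimum vertex cover size = 3

By König's theorem: in bipartite graphs,
min vertex cover = max matching = 3

Maximum matching has size 3, so minimum vertex cover also has size 3.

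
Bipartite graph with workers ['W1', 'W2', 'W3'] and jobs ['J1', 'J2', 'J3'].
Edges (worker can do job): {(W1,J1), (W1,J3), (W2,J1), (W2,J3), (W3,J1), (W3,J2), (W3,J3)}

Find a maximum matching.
Matching: {(W1,J3), (W2,J1), (W3,J2)}

Maximum matching (size 3):
  W1 → J3
  W2 → J1
  W3 → J2

Each worker is assigned to at most one job, and each job to at most one worker.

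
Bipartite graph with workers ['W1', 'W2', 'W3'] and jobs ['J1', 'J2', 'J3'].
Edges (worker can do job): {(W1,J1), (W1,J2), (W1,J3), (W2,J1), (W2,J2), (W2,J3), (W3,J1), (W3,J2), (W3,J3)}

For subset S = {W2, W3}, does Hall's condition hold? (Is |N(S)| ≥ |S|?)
Yes: |N(S)| = 3, |S| = 2

Subset S = {W2, W3}
Neighbors N(S) = {J1, J2, J3}

|N(S)| = 3, |S| = 2
Hall's condition: |N(S)| ≥ |S| is satisfied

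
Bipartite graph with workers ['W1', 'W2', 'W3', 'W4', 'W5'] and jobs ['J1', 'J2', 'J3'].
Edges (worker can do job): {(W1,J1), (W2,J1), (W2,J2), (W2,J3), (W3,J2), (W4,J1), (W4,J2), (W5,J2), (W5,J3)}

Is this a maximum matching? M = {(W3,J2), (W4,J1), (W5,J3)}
Yes, size 3 is maximum

Proposed matching has size 3.
Maximum matching size for this graph: 3.

This is a maximum matching.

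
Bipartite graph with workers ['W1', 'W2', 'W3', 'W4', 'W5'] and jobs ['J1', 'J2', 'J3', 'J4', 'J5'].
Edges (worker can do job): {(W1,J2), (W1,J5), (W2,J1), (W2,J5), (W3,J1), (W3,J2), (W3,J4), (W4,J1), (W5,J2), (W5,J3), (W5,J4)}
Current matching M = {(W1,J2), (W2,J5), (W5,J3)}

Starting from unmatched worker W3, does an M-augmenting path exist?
Yes: W3 → J4

An M-augmenting path alternates non-matching / matching edges, starting and ending at unmatched vertices.
Path: W3 → J4
(J4 is unmatched in M, so the path is augmenting.)
Flipping edges along this path would increase |M| from 3 to 4.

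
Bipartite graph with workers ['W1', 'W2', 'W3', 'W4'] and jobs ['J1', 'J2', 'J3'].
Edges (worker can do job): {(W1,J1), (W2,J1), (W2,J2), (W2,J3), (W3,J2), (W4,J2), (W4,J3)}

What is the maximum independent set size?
Maximum independent set = 4

By König's theorem:
- Min vertex cover = Max matching = 3
- Max independent set = Total vertices - Min vertex cover
- Max independent set = 7 - 3 = 4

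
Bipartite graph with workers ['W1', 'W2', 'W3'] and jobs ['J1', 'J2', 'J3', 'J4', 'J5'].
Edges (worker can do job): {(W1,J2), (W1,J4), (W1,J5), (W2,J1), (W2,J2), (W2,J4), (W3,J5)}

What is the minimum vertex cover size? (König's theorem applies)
Minimum vertex cover size = 3

By König's theorem: in bipartite graphs,
min vertex cover = max matching = 3

Maximum matching has size 3, so minimum vertex cover also has size 3.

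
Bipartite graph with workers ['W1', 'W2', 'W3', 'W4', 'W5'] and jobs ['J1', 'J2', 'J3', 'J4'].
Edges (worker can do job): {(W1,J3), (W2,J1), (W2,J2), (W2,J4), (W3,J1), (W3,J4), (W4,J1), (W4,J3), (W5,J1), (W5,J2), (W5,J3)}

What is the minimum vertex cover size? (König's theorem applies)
Minimum vertex cover size = 4

By König's theorem: in bipartite graphs,
min vertex cover = max matching = 4

Maximum matching has size 4, so minimum vertex cover also has size 4.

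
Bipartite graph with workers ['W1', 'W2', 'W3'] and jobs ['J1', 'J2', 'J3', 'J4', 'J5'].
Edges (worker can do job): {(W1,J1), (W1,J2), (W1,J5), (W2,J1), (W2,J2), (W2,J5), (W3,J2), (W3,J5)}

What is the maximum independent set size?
Maximum independent set = 5

By König's theorem:
- Min vertex cover = Max matching = 3
- Max independent set = Total vertices - Min vertex cover
- Max independent set = 8 - 3 = 5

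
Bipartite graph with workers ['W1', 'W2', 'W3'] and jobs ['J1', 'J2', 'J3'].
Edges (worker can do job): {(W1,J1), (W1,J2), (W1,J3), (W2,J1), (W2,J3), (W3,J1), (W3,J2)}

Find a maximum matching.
Matching: {(W1,J2), (W2,J3), (W3,J1)}

Maximum matching (size 3):
  W1 → J2
  W2 → J3
  W3 → J1

Each worker is assigned to at most one job, and each job to at most one worker.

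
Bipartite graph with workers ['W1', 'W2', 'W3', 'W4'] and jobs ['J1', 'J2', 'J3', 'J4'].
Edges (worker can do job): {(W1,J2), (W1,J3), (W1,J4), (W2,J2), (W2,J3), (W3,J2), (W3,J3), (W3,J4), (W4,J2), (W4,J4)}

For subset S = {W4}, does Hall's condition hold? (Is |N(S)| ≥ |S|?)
Yes: |N(S)| = 2, |S| = 1

Subset S = {W4}
Neighbors N(S) = {J2, J4}

|N(S)| = 2, |S| = 1
Hall's condition: |N(S)| ≥ |S| is satisfied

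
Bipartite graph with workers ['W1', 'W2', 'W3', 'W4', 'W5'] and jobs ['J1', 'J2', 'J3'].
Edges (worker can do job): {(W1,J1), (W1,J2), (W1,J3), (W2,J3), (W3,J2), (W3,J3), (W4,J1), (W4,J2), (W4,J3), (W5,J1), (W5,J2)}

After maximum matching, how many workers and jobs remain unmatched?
Unmatched: 2 workers, 0 jobs

Maximum matching size: 3
Workers: 5 total, 3 matched, 2 unmatched
Jobs: 3 total, 3 matched, 0 unmatched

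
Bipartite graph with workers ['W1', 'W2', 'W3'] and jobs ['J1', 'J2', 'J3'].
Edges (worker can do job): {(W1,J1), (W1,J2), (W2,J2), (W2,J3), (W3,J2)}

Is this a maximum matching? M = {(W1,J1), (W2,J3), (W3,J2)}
Yes, size 3 is maximum

Proposed matching has size 3.
Maximum matching size for this graph: 3.

This is a maximum matching.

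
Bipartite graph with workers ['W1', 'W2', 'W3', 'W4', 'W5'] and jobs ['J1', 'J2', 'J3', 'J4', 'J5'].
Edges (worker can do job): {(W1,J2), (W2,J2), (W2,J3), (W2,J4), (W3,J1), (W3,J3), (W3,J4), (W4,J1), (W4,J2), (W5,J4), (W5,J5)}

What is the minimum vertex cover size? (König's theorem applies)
Minimum vertex cover size = 5

By König's theorem: in bipartite graphs,
min vertex cover = max matching = 5

Maximum matching has size 5, so minimum vertex cover also has size 5.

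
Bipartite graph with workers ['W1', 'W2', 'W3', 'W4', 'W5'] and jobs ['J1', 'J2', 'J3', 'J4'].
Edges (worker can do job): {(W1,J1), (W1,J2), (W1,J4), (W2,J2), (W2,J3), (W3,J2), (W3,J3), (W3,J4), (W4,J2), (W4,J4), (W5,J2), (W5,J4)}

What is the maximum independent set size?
Maximum independent set = 5

By König's theorem:
- Min vertex cover = Max matching = 4
- Max independent set = Total vertices - Min vertex cover
- Max independent set = 9 - 4 = 5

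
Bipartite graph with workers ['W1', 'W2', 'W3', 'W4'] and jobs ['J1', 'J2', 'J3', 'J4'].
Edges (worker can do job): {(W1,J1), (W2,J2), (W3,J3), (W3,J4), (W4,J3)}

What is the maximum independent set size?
Maximum independent set = 4

By König's theorem:
- Min vertex cover = Max matching = 4
- Max independent set = Total vertices - Min vertex cover
- Max independent set = 8 - 4 = 4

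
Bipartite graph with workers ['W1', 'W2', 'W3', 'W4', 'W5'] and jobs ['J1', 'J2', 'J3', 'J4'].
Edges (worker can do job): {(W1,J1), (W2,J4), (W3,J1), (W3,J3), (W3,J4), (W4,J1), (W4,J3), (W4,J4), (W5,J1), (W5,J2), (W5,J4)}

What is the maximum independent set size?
Maximum independent set = 5

By König's theorem:
- Min vertex cover = Max matching = 4
- Max independent set = Total vertices - Min vertex cover
- Max independent set = 9 - 4 = 5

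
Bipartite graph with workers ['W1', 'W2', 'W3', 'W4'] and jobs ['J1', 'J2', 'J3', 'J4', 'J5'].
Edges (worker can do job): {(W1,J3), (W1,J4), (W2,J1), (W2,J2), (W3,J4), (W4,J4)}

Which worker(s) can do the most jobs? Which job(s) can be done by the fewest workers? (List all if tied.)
Most versatile: W1, W2 (2 jobs); Least covered: J5 (0 workers)

Worker degrees (jobs they can do): W1:2, W2:2, W3:1, W4:1
Job degrees (workers who can do it): J1:1, J2:1, J3:1, J4:3, J5:0

Maximum worker degree is 2, achieved by: W1, W2
Minimum job degree is 0, achieved by: J5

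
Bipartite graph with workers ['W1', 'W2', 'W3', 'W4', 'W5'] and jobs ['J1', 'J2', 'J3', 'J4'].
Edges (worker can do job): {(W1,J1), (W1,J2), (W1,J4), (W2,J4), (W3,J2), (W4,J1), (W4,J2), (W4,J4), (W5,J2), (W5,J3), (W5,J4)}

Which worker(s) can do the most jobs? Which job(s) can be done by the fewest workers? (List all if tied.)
Most versatile: W1, W4, W5 (3 jobs); Least covered: J3 (1 workers)

Worker degrees (jobs they can do): W1:3, W2:1, W3:1, W4:3, W5:3
Job degrees (workers who can do it): J1:2, J2:4, J3:1, J4:4

Maximum worker degree is 3, achieved by: W1, W4, W5
Minimum job degree is 1, achieved by: J3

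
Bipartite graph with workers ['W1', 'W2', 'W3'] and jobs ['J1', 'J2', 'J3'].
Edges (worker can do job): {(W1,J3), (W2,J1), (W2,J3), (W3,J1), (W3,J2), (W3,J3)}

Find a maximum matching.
Matching: {(W1,J3), (W2,J1), (W3,J2)}

Maximum matching (size 3):
  W1 → J3
  W2 → J1
  W3 → J2

Each worker is assigned to at most one job, and each job to at most one worker.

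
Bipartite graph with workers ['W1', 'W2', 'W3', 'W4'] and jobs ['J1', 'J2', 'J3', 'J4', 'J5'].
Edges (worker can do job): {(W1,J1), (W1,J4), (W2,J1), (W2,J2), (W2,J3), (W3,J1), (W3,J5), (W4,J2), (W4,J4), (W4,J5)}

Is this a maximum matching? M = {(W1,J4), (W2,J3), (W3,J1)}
No, size 3 is not maximum

Proposed matching has size 3.
Maximum matching size for this graph: 4.

This is NOT maximum - can be improved to size 4.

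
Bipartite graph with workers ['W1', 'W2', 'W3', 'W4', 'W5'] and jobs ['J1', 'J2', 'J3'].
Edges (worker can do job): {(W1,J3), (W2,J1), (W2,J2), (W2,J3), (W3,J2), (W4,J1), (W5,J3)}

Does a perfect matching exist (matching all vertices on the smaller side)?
Yes, perfect matching exists (size 3)

Perfect matching: {(W3,J2), (W4,J1), (W5,J3)}
All 3 vertices on the smaller side are matched.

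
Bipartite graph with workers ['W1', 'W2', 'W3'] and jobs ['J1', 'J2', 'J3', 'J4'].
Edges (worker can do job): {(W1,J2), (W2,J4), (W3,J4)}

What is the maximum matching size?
Maximum matching size = 2

Maximum matching: {(W1,J2), (W3,J4)}
Size: 2

This assigns 2 workers to 2 distinct jobs.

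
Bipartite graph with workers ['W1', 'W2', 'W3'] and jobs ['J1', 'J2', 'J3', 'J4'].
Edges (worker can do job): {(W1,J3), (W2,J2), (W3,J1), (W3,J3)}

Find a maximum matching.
Matching: {(W1,J3), (W2,J2), (W3,J1)}

Maximum matching (size 3):
  W1 → J3
  W2 → J2
  W3 → J1

Each worker is assigned to at most one job, and each job to at most one worker.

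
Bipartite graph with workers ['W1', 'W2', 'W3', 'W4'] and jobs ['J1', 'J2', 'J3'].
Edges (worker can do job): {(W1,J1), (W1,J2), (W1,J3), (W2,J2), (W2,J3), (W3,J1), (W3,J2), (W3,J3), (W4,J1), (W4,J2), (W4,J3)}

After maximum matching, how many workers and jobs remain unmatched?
Unmatched: 1 workers, 0 jobs

Maximum matching size: 3
Workers: 4 total, 3 matched, 1 unmatched
Jobs: 3 total, 3 matched, 0 unmatched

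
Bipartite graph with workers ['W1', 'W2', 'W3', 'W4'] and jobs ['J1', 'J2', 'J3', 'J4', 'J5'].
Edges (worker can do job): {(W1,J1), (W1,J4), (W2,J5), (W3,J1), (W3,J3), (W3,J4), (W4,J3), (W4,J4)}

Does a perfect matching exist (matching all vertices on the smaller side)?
Yes, perfect matching exists (size 4)

Perfect matching: {(W1,J1), (W2,J5), (W3,J3), (W4,J4)}
All 4 vertices on the smaller side are matched.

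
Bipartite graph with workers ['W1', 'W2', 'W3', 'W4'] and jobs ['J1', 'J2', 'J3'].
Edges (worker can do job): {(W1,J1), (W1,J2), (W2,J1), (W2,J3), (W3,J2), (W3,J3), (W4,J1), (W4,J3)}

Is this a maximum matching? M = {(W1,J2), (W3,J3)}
No, size 2 is not maximum

Proposed matching has size 2.
Maximum matching size for this graph: 3.

This is NOT maximum - can be improved to size 3.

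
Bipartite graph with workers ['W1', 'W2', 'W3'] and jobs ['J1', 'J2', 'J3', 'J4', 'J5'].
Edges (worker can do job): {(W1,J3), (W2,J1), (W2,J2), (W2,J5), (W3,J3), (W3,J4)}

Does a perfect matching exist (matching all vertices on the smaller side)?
Yes, perfect matching exists (size 3)

Perfect matching: {(W1,J3), (W2,J1), (W3,J4)}
All 3 vertices on the smaller side are matched.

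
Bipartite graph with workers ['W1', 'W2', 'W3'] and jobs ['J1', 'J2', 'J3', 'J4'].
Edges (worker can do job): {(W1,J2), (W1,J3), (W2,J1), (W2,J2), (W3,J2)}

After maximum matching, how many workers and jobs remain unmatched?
Unmatched: 0 workers, 1 jobs

Maximum matching size: 3
Workers: 3 total, 3 matched, 0 unmatched
Jobs: 4 total, 3 matched, 1 unmatched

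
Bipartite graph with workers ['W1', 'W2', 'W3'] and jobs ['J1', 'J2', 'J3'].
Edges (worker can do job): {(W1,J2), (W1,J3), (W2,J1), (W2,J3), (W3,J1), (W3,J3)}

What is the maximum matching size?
Maximum matching size = 3

Maximum matching: {(W1,J2), (W2,J1), (W3,J3)}
Size: 3

This assigns 3 workers to 3 distinct jobs.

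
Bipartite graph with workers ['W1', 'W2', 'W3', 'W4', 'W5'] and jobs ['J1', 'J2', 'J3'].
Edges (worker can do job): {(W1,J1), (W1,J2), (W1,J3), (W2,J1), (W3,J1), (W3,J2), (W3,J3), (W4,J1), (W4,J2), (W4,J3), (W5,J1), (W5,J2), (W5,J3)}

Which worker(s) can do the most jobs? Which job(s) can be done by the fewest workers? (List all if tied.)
Most versatile: W1, W3, W4, W5 (3 jobs); Least covered: J2, J3 (4 workers)

Worker degrees (jobs they can do): W1:3, W2:1, W3:3, W4:3, W5:3
Job degrees (workers who can do it): J1:5, J2:4, J3:4

Maximum worker degree is 3, achieved by: W1, W3, W4, W5
Minimum job degree is 4, achieved by: J2, J3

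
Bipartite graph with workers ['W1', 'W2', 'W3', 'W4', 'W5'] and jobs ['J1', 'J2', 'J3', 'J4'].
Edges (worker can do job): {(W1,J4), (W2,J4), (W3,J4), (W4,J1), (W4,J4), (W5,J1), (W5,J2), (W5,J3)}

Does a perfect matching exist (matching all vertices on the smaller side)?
No, maximum matching has size 3 < 4

Maximum matching has size 3, need 4 for perfect matching.
Unmatched workers: ['W1', 'W2']
Unmatched jobs: ['J2']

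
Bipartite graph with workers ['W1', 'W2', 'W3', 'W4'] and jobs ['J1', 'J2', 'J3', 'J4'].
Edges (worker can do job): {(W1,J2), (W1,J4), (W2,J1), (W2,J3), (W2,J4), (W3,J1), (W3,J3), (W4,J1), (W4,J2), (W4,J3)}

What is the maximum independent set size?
Maximum independent set = 4

By König's theorem:
- Min vertex cover = Max matching = 4
- Max independent set = Total vertices - Min vertex cover
- Max independent set = 8 - 4 = 4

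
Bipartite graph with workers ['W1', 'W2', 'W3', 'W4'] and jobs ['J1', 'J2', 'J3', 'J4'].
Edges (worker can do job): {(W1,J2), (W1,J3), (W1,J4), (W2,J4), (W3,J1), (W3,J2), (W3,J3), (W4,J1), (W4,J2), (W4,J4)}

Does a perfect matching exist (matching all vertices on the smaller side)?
Yes, perfect matching exists (size 4)

Perfect matching: {(W1,J3), (W2,J4), (W3,J1), (W4,J2)}
All 4 vertices on the smaller side are matched.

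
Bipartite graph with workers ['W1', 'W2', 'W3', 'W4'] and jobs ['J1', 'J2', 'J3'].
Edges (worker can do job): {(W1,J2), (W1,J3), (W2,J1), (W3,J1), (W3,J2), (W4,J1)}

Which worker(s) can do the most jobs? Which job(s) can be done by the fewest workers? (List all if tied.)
Most versatile: W1, W3 (2 jobs); Least covered: J3 (1 workers)

Worker degrees (jobs they can do): W1:2, W2:1, W3:2, W4:1
Job degrees (workers who can do it): J1:3, J2:2, J3:1

Maximum worker degree is 2, achieved by: W1, W3
Minimum job degree is 1, achieved by: J3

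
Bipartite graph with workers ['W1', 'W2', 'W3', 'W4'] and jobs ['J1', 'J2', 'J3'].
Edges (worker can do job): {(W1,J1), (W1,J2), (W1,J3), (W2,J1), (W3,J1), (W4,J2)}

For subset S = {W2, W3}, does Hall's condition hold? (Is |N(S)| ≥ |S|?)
No: |N(S)| = 1, |S| = 2

Subset S = {W2, W3}
Neighbors N(S) = {J1}

|N(S)| = 1, |S| = 2
Hall's condition: |N(S)| ≥ |S| is NOT satisfied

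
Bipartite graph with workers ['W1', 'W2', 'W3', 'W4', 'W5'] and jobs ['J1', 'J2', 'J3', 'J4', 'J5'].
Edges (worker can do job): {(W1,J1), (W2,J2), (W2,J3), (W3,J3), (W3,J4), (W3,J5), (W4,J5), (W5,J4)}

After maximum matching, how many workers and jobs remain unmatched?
Unmatched: 0 workers, 0 jobs

Maximum matching size: 5
Workers: 5 total, 5 matched, 0 unmatched
Jobs: 5 total, 5 matched, 0 unmatched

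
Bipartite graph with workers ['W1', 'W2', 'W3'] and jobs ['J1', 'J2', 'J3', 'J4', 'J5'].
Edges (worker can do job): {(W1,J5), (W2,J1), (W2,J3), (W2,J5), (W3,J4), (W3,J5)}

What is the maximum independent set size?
Maximum independent set = 5

By König's theorem:
- Min vertex cover = Max matching = 3
- Max independent set = Total vertices - Min vertex cover
- Max independent set = 8 - 3 = 5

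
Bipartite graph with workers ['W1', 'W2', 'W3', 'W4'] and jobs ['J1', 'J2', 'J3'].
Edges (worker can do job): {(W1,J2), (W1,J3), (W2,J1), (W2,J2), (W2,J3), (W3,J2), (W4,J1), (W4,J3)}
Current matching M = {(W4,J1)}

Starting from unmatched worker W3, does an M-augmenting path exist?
Yes: W3 → J2

An M-augmenting path alternates non-matching / matching edges, starting and ending at unmatched vertices.
Path: W3 → J2
(J2 is unmatched in M, so the path is augmenting.)
Flipping edges along this path would increase |M| from 1 to 2.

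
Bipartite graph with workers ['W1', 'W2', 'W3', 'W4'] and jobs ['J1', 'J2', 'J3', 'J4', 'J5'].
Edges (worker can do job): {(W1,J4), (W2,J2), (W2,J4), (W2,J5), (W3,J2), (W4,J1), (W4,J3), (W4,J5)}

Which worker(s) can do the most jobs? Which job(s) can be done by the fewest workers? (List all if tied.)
Most versatile: W2, W4 (3 jobs); Least covered: J1, J3 (1 workers)

Worker degrees (jobs they can do): W1:1, W2:3, W3:1, W4:3
Job degrees (workers who can do it): J1:1, J2:2, J3:1, J4:2, J5:2

Maximum worker degree is 3, achieved by: W2, W4
Minimum job degree is 1, achieved by: J1, J3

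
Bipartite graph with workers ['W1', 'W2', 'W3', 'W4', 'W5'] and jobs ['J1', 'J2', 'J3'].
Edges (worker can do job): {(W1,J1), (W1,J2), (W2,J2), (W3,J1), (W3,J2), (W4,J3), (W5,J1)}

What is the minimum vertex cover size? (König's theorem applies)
Minimum vertex cover size = 3

By König's theorem: in bipartite graphs,
min vertex cover = max matching = 3

Maximum matching has size 3, so minimum vertex cover also has size 3.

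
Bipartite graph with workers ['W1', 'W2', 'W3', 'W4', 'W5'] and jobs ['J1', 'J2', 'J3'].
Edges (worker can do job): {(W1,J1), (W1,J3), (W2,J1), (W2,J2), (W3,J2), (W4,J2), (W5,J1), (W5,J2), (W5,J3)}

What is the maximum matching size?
Maximum matching size = 3

Maximum matching: {(W1,J1), (W3,J2), (W5,J3)}
Size: 3

This assigns 3 workers to 3 distinct jobs.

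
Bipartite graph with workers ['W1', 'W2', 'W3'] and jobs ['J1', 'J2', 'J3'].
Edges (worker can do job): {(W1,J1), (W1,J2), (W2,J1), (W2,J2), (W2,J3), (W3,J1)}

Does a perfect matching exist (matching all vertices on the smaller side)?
Yes, perfect matching exists (size 3)

Perfect matching: {(W1,J2), (W2,J3), (W3,J1)}
All 3 vertices on the smaller side are matched.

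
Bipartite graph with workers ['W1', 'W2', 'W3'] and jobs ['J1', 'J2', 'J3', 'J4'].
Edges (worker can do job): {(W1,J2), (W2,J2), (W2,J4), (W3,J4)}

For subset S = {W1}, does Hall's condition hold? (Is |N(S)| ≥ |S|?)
Yes: |N(S)| = 1, |S| = 1

Subset S = {W1}
Neighbors N(S) = {J2}

|N(S)| = 1, |S| = 1
Hall's condition: |N(S)| ≥ |S| is satisfied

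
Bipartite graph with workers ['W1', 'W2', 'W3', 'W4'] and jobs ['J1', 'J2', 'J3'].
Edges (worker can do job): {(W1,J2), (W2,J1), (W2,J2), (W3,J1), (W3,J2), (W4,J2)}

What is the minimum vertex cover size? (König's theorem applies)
Minimum vertex cover size = 2

By König's theorem: in bipartite graphs,
min vertex cover = max matching = 2

Maximum matching has size 2, so minimum vertex cover also has size 2.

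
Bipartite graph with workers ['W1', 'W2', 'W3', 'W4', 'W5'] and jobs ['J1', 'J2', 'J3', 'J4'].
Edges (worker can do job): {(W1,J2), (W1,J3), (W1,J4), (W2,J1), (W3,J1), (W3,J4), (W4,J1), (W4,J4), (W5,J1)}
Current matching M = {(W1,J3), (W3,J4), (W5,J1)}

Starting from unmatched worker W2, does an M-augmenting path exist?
No augmenting path from W2

Alternating search from W2 reaches jobs: {J1}.
Every reachable job is already matched in M, and following those matched edges back to workers exposes no further unvisited jobs.
No M-augmenting path from W2 exists.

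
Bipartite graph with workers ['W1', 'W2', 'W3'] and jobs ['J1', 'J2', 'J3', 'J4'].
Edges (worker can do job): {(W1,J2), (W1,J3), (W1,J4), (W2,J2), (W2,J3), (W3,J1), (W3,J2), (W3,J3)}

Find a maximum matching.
Matching: {(W1,J3), (W2,J2), (W3,J1)}

Maximum matching (size 3):
  W1 → J3
  W2 → J2
  W3 → J1

Each worker is assigned to at most one job, and each job to at most one worker.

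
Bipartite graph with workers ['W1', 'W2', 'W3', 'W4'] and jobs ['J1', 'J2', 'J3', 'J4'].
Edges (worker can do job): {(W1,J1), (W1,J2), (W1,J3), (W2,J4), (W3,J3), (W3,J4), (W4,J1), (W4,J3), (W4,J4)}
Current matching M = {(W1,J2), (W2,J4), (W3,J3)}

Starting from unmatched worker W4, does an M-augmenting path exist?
Yes: W4 → J1

An M-augmenting path alternates non-matching / matching edges, starting and ending at unmatched vertices.
Path: W4 → J1
(J1 is unmatched in M, so the path is augmenting.)
Flipping edges along this path would increase |M| from 3 to 4.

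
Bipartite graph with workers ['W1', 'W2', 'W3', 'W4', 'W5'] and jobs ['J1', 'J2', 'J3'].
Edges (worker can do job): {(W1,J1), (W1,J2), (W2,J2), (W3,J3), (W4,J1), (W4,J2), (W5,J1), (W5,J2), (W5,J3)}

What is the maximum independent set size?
Maximum independent set = 5

By König's theorem:
- Min vertex cover = Max matching = 3
- Max independent set = Total vertices - Min vertex cover
- Max independent set = 8 - 3 = 5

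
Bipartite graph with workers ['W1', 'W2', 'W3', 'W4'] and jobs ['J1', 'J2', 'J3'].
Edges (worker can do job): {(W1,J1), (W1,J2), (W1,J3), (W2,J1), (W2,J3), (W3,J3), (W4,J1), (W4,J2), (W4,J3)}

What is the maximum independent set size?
Maximum independent set = 4

By König's theorem:
- Min vertex cover = Max matching = 3
- Max independent set = Total vertices - Min vertex cover
- Max independent set = 7 - 3 = 4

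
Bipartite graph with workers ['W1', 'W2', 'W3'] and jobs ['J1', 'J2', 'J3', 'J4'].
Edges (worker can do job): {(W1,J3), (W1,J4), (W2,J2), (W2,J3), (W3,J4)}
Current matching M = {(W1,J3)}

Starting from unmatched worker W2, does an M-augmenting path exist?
Yes: W2 → J3 → W1 → J4

An M-augmenting path alternates non-matching / matching edges, starting and ending at unmatched vertices.
Path: W2 → J3 → W1 → J4
(J4 is unmatched in M, so the path is augmenting.)
Flipping edges along this path would increase |M| from 1 to 2.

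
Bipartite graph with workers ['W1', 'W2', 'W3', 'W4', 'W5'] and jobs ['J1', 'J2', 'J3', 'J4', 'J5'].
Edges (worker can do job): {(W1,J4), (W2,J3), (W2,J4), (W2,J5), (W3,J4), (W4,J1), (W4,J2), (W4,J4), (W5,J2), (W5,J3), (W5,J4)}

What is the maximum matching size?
Maximum matching size = 4

Maximum matching: {(W2,J5), (W3,J4), (W4,J2), (W5,J3)}
Size: 4

This assigns 4 workers to 4 distinct jobs.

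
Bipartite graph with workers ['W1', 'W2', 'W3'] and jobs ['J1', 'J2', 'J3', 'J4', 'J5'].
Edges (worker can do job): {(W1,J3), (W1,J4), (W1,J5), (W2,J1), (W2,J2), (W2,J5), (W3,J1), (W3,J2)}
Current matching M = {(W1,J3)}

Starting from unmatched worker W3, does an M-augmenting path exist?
Yes: W3 → J1

An M-augmenting path alternates non-matching / matching edges, starting and ending at unmatched vertices.
Path: W3 → J1
(J1 is unmatched in M, so the path is augmenting.)
Flipping edges along this path would increase |M| from 1 to 2.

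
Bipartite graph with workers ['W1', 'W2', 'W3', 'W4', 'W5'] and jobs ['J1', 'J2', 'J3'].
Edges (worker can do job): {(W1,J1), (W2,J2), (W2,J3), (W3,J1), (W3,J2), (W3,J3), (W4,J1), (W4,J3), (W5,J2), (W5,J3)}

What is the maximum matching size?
Maximum matching size = 3

Maximum matching: {(W3,J3), (W4,J1), (W5,J2)}
Size: 3

This assigns 3 workers to 3 distinct jobs.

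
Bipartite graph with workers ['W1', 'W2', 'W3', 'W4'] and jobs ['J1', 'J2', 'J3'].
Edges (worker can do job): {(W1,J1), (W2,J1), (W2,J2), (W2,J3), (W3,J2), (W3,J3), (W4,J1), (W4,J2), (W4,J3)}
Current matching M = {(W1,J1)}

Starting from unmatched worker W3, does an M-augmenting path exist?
Yes: W3 → J3

An M-augmenting path alternates non-matching / matching edges, starting and ending at unmatched vertices.
Path: W3 → J3
(J3 is unmatched in M, so the path is augmenting.)
Flipping edges along this path would increase |M| from 1 to 2.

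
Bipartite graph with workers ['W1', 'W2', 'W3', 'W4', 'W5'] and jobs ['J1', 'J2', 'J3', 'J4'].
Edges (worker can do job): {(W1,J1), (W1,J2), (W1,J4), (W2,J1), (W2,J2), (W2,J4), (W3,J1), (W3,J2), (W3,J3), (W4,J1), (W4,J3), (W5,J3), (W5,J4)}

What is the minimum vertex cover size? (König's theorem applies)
Minimum vertex cover size = 4

By König's theorem: in bipartite graphs,
min vertex cover = max matching = 4

Maximum matching has size 4, so minimum vertex cover also has size 4.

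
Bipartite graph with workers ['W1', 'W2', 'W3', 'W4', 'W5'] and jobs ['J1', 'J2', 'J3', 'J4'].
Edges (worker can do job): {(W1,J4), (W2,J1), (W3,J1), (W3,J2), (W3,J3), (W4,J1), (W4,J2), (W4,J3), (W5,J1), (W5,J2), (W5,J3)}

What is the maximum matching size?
Maximum matching size = 4

Maximum matching: {(W1,J4), (W3,J1), (W4,J2), (W5,J3)}
Size: 4

This assigns 4 workers to 4 distinct jobs.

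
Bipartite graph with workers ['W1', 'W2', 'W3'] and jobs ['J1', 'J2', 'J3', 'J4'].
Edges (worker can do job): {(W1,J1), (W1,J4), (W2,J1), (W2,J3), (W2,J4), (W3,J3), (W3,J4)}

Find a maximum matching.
Matching: {(W1,J1), (W2,J3), (W3,J4)}

Maximum matching (size 3):
  W1 → J1
  W2 → J3
  W3 → J4

Each worker is assigned to at most one job, and each job to at most one worker.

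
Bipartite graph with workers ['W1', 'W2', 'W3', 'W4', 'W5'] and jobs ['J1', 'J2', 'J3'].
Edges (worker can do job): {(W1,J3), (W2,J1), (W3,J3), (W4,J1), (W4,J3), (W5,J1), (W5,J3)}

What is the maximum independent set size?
Maximum independent set = 6

By König's theorem:
- Min vertex cover = Max matching = 2
- Max independent set = Total vertices - Min vertex cover
- Max independent set = 8 - 2 = 6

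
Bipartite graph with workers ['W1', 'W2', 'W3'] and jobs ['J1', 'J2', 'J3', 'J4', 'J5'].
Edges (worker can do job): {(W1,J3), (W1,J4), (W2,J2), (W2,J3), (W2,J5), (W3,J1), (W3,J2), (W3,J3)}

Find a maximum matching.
Matching: {(W1,J4), (W2,J5), (W3,J1)}

Maximum matching (size 3):
  W1 → J4
  W2 → J5
  W3 → J1

Each worker is assigned to at most one job, and each job to at most one worker.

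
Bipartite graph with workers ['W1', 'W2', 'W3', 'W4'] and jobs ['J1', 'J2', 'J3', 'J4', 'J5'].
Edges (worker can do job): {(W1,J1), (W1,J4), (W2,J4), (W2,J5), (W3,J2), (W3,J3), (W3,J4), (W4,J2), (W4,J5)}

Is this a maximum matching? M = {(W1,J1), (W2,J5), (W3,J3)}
No, size 3 is not maximum

Proposed matching has size 3.
Maximum matching size for this graph: 4.

This is NOT maximum - can be improved to size 4.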